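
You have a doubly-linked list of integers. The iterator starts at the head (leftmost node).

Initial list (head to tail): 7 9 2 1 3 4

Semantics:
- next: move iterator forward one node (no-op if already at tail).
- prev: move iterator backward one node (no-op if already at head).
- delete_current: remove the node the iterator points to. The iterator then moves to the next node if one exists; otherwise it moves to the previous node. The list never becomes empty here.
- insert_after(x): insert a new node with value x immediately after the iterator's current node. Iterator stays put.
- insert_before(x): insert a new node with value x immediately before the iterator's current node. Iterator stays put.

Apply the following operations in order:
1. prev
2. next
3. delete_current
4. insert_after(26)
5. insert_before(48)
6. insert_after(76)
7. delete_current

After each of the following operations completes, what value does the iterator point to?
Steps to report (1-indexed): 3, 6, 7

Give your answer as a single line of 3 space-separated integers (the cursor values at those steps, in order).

Answer: 2 2 76

Derivation:
After 1 (prev): list=[7, 9, 2, 1, 3, 4] cursor@7
After 2 (next): list=[7, 9, 2, 1, 3, 4] cursor@9
After 3 (delete_current): list=[7, 2, 1, 3, 4] cursor@2
After 4 (insert_after(26)): list=[7, 2, 26, 1, 3, 4] cursor@2
After 5 (insert_before(48)): list=[7, 48, 2, 26, 1, 3, 4] cursor@2
After 6 (insert_after(76)): list=[7, 48, 2, 76, 26, 1, 3, 4] cursor@2
After 7 (delete_current): list=[7, 48, 76, 26, 1, 3, 4] cursor@76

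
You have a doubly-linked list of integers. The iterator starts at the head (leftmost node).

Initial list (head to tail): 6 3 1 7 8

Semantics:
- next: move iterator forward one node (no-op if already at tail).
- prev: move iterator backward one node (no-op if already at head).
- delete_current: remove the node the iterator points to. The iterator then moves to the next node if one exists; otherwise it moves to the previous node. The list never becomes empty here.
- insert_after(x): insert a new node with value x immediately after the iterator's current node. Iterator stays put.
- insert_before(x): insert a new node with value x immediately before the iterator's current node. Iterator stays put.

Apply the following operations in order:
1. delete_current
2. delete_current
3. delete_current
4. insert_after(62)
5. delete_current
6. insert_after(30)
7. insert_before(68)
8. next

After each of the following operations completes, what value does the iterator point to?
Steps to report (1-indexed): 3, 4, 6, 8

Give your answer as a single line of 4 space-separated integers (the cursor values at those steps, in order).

Answer: 7 7 62 30

Derivation:
After 1 (delete_current): list=[3, 1, 7, 8] cursor@3
After 2 (delete_current): list=[1, 7, 8] cursor@1
After 3 (delete_current): list=[7, 8] cursor@7
After 4 (insert_after(62)): list=[7, 62, 8] cursor@7
After 5 (delete_current): list=[62, 8] cursor@62
After 6 (insert_after(30)): list=[62, 30, 8] cursor@62
After 7 (insert_before(68)): list=[68, 62, 30, 8] cursor@62
After 8 (next): list=[68, 62, 30, 8] cursor@30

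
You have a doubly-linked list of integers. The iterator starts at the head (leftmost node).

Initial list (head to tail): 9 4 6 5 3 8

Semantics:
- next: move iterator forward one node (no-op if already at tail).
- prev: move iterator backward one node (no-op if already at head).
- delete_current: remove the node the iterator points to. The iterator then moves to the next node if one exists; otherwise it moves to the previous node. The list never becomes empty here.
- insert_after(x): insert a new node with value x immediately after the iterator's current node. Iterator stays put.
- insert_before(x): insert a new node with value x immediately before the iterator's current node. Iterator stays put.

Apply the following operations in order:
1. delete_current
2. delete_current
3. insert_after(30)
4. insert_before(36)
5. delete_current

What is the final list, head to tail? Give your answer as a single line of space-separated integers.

Answer: 36 30 5 3 8

Derivation:
After 1 (delete_current): list=[4, 6, 5, 3, 8] cursor@4
After 2 (delete_current): list=[6, 5, 3, 8] cursor@6
After 3 (insert_after(30)): list=[6, 30, 5, 3, 8] cursor@6
After 4 (insert_before(36)): list=[36, 6, 30, 5, 3, 8] cursor@6
After 5 (delete_current): list=[36, 30, 5, 3, 8] cursor@30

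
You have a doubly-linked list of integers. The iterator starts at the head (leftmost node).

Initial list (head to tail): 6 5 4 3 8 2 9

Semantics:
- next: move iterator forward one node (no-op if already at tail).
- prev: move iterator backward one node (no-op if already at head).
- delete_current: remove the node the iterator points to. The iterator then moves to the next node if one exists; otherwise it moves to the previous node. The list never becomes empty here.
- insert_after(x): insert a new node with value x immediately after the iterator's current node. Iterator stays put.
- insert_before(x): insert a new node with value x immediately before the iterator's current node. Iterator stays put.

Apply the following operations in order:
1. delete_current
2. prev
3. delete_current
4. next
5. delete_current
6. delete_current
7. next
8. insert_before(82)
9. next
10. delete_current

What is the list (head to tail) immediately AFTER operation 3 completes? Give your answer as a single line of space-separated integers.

After 1 (delete_current): list=[5, 4, 3, 8, 2, 9] cursor@5
After 2 (prev): list=[5, 4, 3, 8, 2, 9] cursor@5
After 3 (delete_current): list=[4, 3, 8, 2, 9] cursor@4

Answer: 4 3 8 2 9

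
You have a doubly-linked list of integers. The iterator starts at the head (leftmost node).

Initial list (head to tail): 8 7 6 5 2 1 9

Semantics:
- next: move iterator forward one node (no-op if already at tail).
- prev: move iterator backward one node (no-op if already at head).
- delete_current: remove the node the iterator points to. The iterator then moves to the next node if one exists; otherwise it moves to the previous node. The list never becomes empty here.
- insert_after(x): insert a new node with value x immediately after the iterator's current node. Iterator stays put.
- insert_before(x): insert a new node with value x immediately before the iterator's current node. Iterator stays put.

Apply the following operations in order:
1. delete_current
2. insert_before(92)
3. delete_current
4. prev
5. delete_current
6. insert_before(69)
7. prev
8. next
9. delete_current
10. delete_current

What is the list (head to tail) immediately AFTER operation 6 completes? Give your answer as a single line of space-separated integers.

After 1 (delete_current): list=[7, 6, 5, 2, 1, 9] cursor@7
After 2 (insert_before(92)): list=[92, 7, 6, 5, 2, 1, 9] cursor@7
After 3 (delete_current): list=[92, 6, 5, 2, 1, 9] cursor@6
After 4 (prev): list=[92, 6, 5, 2, 1, 9] cursor@92
After 5 (delete_current): list=[6, 5, 2, 1, 9] cursor@6
After 6 (insert_before(69)): list=[69, 6, 5, 2, 1, 9] cursor@6

Answer: 69 6 5 2 1 9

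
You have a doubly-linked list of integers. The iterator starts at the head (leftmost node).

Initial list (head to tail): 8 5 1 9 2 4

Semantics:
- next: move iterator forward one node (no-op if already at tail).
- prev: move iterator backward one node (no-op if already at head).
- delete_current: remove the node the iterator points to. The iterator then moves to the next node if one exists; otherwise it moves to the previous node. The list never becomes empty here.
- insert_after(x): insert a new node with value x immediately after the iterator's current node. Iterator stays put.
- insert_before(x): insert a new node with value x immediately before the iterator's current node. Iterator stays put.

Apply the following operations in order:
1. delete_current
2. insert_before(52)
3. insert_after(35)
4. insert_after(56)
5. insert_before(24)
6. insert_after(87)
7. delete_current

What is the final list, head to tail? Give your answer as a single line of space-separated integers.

Answer: 52 24 87 56 35 1 9 2 4

Derivation:
After 1 (delete_current): list=[5, 1, 9, 2, 4] cursor@5
After 2 (insert_before(52)): list=[52, 5, 1, 9, 2, 4] cursor@5
After 3 (insert_after(35)): list=[52, 5, 35, 1, 9, 2, 4] cursor@5
After 4 (insert_after(56)): list=[52, 5, 56, 35, 1, 9, 2, 4] cursor@5
After 5 (insert_before(24)): list=[52, 24, 5, 56, 35, 1, 9, 2, 4] cursor@5
After 6 (insert_after(87)): list=[52, 24, 5, 87, 56, 35, 1, 9, 2, 4] cursor@5
After 7 (delete_current): list=[52, 24, 87, 56, 35, 1, 9, 2, 4] cursor@87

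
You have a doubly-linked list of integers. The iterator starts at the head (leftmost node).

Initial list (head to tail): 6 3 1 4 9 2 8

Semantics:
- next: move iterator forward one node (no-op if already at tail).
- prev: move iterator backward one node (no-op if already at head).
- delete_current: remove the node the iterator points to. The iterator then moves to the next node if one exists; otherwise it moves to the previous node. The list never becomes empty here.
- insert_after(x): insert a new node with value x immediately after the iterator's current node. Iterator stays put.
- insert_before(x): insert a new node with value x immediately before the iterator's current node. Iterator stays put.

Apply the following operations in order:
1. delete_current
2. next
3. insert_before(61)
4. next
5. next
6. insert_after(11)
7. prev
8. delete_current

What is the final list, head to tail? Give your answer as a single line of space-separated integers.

After 1 (delete_current): list=[3, 1, 4, 9, 2, 8] cursor@3
After 2 (next): list=[3, 1, 4, 9, 2, 8] cursor@1
After 3 (insert_before(61)): list=[3, 61, 1, 4, 9, 2, 8] cursor@1
After 4 (next): list=[3, 61, 1, 4, 9, 2, 8] cursor@4
After 5 (next): list=[3, 61, 1, 4, 9, 2, 8] cursor@9
After 6 (insert_after(11)): list=[3, 61, 1, 4, 9, 11, 2, 8] cursor@9
After 7 (prev): list=[3, 61, 1, 4, 9, 11, 2, 8] cursor@4
After 8 (delete_current): list=[3, 61, 1, 9, 11, 2, 8] cursor@9

Answer: 3 61 1 9 11 2 8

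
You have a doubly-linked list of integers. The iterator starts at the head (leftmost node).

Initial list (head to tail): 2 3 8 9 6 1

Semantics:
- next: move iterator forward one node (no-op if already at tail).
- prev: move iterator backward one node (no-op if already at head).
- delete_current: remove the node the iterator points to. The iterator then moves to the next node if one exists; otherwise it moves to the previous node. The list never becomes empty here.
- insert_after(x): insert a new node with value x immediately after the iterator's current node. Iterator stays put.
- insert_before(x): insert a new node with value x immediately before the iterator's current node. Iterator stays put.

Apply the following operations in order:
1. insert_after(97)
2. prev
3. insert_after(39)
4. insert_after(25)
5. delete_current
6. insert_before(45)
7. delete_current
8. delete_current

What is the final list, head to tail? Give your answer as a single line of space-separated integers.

Answer: 45 97 3 8 9 6 1

Derivation:
After 1 (insert_after(97)): list=[2, 97, 3, 8, 9, 6, 1] cursor@2
After 2 (prev): list=[2, 97, 3, 8, 9, 6, 1] cursor@2
After 3 (insert_after(39)): list=[2, 39, 97, 3, 8, 9, 6, 1] cursor@2
After 4 (insert_after(25)): list=[2, 25, 39, 97, 3, 8, 9, 6, 1] cursor@2
After 5 (delete_current): list=[25, 39, 97, 3, 8, 9, 6, 1] cursor@25
After 6 (insert_before(45)): list=[45, 25, 39, 97, 3, 8, 9, 6, 1] cursor@25
After 7 (delete_current): list=[45, 39, 97, 3, 8, 9, 6, 1] cursor@39
After 8 (delete_current): list=[45, 97, 3, 8, 9, 6, 1] cursor@97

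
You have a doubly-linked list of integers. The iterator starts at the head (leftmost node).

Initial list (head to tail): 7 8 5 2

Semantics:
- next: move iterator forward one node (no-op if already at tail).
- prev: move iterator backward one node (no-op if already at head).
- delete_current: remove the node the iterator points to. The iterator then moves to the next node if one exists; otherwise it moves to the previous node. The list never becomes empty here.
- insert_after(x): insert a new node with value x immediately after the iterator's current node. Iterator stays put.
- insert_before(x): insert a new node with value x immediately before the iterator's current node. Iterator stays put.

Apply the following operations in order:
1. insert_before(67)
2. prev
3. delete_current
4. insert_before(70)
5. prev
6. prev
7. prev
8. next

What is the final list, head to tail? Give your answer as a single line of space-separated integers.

Answer: 70 7 8 5 2

Derivation:
After 1 (insert_before(67)): list=[67, 7, 8, 5, 2] cursor@7
After 2 (prev): list=[67, 7, 8, 5, 2] cursor@67
After 3 (delete_current): list=[7, 8, 5, 2] cursor@7
After 4 (insert_before(70)): list=[70, 7, 8, 5, 2] cursor@7
After 5 (prev): list=[70, 7, 8, 5, 2] cursor@70
After 6 (prev): list=[70, 7, 8, 5, 2] cursor@70
After 7 (prev): list=[70, 7, 8, 5, 2] cursor@70
After 8 (next): list=[70, 7, 8, 5, 2] cursor@7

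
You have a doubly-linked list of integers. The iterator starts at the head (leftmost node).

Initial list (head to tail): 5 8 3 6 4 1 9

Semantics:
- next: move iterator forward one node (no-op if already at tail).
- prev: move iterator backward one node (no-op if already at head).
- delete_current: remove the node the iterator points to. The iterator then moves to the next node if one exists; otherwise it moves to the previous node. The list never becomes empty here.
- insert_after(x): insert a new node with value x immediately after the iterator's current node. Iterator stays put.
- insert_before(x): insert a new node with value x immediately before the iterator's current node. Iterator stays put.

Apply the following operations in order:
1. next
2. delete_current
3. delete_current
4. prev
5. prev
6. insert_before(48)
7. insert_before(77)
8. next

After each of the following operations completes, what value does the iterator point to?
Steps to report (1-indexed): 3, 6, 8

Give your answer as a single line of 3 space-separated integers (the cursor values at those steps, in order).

Answer: 6 5 6

Derivation:
After 1 (next): list=[5, 8, 3, 6, 4, 1, 9] cursor@8
After 2 (delete_current): list=[5, 3, 6, 4, 1, 9] cursor@3
After 3 (delete_current): list=[5, 6, 4, 1, 9] cursor@6
After 4 (prev): list=[5, 6, 4, 1, 9] cursor@5
After 5 (prev): list=[5, 6, 4, 1, 9] cursor@5
After 6 (insert_before(48)): list=[48, 5, 6, 4, 1, 9] cursor@5
After 7 (insert_before(77)): list=[48, 77, 5, 6, 4, 1, 9] cursor@5
After 8 (next): list=[48, 77, 5, 6, 4, 1, 9] cursor@6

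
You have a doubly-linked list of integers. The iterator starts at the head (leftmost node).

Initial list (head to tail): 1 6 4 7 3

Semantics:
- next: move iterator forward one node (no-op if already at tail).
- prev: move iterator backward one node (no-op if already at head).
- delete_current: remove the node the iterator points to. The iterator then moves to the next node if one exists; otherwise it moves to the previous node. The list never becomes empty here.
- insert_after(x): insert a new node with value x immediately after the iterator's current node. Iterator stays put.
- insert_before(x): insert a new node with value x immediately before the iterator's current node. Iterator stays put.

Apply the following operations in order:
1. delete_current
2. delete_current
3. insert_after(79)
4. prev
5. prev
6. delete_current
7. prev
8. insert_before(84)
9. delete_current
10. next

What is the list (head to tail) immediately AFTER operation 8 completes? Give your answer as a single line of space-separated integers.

Answer: 84 79 7 3

Derivation:
After 1 (delete_current): list=[6, 4, 7, 3] cursor@6
After 2 (delete_current): list=[4, 7, 3] cursor@4
After 3 (insert_after(79)): list=[4, 79, 7, 3] cursor@4
After 4 (prev): list=[4, 79, 7, 3] cursor@4
After 5 (prev): list=[4, 79, 7, 3] cursor@4
After 6 (delete_current): list=[79, 7, 3] cursor@79
After 7 (prev): list=[79, 7, 3] cursor@79
After 8 (insert_before(84)): list=[84, 79, 7, 3] cursor@79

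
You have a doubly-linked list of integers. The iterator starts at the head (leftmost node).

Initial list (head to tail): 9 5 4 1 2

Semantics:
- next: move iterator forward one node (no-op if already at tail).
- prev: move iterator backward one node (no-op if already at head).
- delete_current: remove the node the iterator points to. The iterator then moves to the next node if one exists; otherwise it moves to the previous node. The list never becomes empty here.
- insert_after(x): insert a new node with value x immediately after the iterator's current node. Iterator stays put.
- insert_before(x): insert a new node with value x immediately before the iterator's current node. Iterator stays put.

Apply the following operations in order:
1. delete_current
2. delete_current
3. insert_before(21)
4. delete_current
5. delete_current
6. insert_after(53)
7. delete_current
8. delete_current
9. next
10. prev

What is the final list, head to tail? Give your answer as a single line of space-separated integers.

Answer: 21

Derivation:
After 1 (delete_current): list=[5, 4, 1, 2] cursor@5
After 2 (delete_current): list=[4, 1, 2] cursor@4
After 3 (insert_before(21)): list=[21, 4, 1, 2] cursor@4
After 4 (delete_current): list=[21, 1, 2] cursor@1
After 5 (delete_current): list=[21, 2] cursor@2
After 6 (insert_after(53)): list=[21, 2, 53] cursor@2
After 7 (delete_current): list=[21, 53] cursor@53
After 8 (delete_current): list=[21] cursor@21
After 9 (next): list=[21] cursor@21
After 10 (prev): list=[21] cursor@21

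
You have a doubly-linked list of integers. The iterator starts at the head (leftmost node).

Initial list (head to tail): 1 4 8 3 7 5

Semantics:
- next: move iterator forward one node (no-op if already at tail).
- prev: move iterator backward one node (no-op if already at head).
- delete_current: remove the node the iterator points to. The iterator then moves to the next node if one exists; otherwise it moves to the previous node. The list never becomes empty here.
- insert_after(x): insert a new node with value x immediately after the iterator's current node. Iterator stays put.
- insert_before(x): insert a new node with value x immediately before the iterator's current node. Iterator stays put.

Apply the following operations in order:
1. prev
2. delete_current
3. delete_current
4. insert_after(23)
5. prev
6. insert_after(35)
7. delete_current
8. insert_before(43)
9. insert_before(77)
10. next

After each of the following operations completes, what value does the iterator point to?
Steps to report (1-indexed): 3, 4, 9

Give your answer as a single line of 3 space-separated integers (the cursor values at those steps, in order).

Answer: 8 8 35

Derivation:
After 1 (prev): list=[1, 4, 8, 3, 7, 5] cursor@1
After 2 (delete_current): list=[4, 8, 3, 7, 5] cursor@4
After 3 (delete_current): list=[8, 3, 7, 5] cursor@8
After 4 (insert_after(23)): list=[8, 23, 3, 7, 5] cursor@8
After 5 (prev): list=[8, 23, 3, 7, 5] cursor@8
After 6 (insert_after(35)): list=[8, 35, 23, 3, 7, 5] cursor@8
After 7 (delete_current): list=[35, 23, 3, 7, 5] cursor@35
After 8 (insert_before(43)): list=[43, 35, 23, 3, 7, 5] cursor@35
After 9 (insert_before(77)): list=[43, 77, 35, 23, 3, 7, 5] cursor@35
After 10 (next): list=[43, 77, 35, 23, 3, 7, 5] cursor@23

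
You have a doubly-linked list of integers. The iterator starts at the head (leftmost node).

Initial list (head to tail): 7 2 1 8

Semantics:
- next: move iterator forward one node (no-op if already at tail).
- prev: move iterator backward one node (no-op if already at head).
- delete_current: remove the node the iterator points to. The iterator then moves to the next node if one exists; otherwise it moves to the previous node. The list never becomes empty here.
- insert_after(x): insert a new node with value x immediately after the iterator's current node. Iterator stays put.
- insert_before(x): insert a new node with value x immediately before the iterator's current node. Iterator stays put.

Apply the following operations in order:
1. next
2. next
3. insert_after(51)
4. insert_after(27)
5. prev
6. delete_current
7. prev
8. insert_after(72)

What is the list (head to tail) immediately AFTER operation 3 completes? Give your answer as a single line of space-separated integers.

After 1 (next): list=[7, 2, 1, 8] cursor@2
After 2 (next): list=[7, 2, 1, 8] cursor@1
After 3 (insert_after(51)): list=[7, 2, 1, 51, 8] cursor@1

Answer: 7 2 1 51 8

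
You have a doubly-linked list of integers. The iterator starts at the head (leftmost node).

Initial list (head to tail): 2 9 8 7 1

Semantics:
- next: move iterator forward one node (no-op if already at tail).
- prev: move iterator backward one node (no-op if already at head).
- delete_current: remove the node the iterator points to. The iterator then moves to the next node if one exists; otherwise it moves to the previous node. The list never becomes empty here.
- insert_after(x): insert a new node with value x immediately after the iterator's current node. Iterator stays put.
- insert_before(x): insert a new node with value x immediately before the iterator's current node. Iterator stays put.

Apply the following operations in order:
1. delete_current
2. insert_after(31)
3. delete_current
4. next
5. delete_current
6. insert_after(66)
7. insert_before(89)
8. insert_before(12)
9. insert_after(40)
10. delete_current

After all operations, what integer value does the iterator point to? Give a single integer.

After 1 (delete_current): list=[9, 8, 7, 1] cursor@9
After 2 (insert_after(31)): list=[9, 31, 8, 7, 1] cursor@9
After 3 (delete_current): list=[31, 8, 7, 1] cursor@31
After 4 (next): list=[31, 8, 7, 1] cursor@8
After 5 (delete_current): list=[31, 7, 1] cursor@7
After 6 (insert_after(66)): list=[31, 7, 66, 1] cursor@7
After 7 (insert_before(89)): list=[31, 89, 7, 66, 1] cursor@7
After 8 (insert_before(12)): list=[31, 89, 12, 7, 66, 1] cursor@7
After 9 (insert_after(40)): list=[31, 89, 12, 7, 40, 66, 1] cursor@7
After 10 (delete_current): list=[31, 89, 12, 40, 66, 1] cursor@40

Answer: 40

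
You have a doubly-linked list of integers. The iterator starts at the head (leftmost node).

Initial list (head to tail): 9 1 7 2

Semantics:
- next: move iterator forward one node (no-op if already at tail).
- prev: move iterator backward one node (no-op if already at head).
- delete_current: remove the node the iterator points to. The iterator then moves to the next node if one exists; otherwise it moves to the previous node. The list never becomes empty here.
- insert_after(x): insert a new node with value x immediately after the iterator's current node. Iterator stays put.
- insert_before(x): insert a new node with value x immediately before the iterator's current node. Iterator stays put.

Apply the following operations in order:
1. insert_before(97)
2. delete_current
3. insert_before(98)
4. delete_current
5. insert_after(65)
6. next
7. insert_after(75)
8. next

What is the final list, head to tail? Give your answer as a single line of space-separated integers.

Answer: 97 98 7 65 75 2

Derivation:
After 1 (insert_before(97)): list=[97, 9, 1, 7, 2] cursor@9
After 2 (delete_current): list=[97, 1, 7, 2] cursor@1
After 3 (insert_before(98)): list=[97, 98, 1, 7, 2] cursor@1
After 4 (delete_current): list=[97, 98, 7, 2] cursor@7
After 5 (insert_after(65)): list=[97, 98, 7, 65, 2] cursor@7
After 6 (next): list=[97, 98, 7, 65, 2] cursor@65
After 7 (insert_after(75)): list=[97, 98, 7, 65, 75, 2] cursor@65
After 8 (next): list=[97, 98, 7, 65, 75, 2] cursor@75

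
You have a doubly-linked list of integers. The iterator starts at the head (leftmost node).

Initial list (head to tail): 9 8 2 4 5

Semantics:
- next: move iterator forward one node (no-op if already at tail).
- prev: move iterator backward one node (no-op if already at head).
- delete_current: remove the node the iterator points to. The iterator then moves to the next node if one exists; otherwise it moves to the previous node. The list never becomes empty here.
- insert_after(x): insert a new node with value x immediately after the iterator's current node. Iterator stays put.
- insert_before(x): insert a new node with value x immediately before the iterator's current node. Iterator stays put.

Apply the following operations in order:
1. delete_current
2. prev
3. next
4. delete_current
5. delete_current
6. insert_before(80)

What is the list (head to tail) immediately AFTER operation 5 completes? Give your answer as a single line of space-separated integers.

Answer: 8 5

Derivation:
After 1 (delete_current): list=[8, 2, 4, 5] cursor@8
After 2 (prev): list=[8, 2, 4, 5] cursor@8
After 3 (next): list=[8, 2, 4, 5] cursor@2
After 4 (delete_current): list=[8, 4, 5] cursor@4
After 5 (delete_current): list=[8, 5] cursor@5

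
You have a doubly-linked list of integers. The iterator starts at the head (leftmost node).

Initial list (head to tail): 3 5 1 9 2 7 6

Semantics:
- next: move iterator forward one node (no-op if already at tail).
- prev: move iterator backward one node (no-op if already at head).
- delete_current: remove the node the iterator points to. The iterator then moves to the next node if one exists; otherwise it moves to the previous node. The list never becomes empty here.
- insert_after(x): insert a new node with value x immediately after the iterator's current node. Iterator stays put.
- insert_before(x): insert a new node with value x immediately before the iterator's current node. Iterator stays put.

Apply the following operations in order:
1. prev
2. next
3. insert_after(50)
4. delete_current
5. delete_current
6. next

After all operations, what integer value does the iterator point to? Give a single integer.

After 1 (prev): list=[3, 5, 1, 9, 2, 7, 6] cursor@3
After 2 (next): list=[3, 5, 1, 9, 2, 7, 6] cursor@5
After 3 (insert_after(50)): list=[3, 5, 50, 1, 9, 2, 7, 6] cursor@5
After 4 (delete_current): list=[3, 50, 1, 9, 2, 7, 6] cursor@50
After 5 (delete_current): list=[3, 1, 9, 2, 7, 6] cursor@1
After 6 (next): list=[3, 1, 9, 2, 7, 6] cursor@9

Answer: 9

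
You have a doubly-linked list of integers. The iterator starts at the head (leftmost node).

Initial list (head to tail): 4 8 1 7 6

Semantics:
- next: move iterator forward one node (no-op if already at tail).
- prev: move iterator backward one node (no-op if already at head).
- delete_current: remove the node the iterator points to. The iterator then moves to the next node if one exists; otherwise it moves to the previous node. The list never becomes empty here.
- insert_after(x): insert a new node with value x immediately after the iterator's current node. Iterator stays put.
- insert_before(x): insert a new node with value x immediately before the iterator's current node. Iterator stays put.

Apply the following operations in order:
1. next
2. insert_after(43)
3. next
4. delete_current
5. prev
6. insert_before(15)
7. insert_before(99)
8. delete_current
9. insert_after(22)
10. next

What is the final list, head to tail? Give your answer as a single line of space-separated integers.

Answer: 4 15 99 1 22 7 6

Derivation:
After 1 (next): list=[4, 8, 1, 7, 6] cursor@8
After 2 (insert_after(43)): list=[4, 8, 43, 1, 7, 6] cursor@8
After 3 (next): list=[4, 8, 43, 1, 7, 6] cursor@43
After 4 (delete_current): list=[4, 8, 1, 7, 6] cursor@1
After 5 (prev): list=[4, 8, 1, 7, 6] cursor@8
After 6 (insert_before(15)): list=[4, 15, 8, 1, 7, 6] cursor@8
After 7 (insert_before(99)): list=[4, 15, 99, 8, 1, 7, 6] cursor@8
After 8 (delete_current): list=[4, 15, 99, 1, 7, 6] cursor@1
After 9 (insert_after(22)): list=[4, 15, 99, 1, 22, 7, 6] cursor@1
After 10 (next): list=[4, 15, 99, 1, 22, 7, 6] cursor@22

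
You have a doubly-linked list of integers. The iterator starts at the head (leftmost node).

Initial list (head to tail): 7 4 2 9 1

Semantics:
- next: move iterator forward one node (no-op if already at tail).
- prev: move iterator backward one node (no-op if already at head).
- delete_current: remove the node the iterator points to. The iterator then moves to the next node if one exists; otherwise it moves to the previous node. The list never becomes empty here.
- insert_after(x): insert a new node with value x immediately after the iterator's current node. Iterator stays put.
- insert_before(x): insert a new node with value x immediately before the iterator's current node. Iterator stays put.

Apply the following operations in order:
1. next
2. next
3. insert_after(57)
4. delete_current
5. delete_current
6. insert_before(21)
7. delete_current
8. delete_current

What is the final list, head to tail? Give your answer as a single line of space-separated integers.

Answer: 7 4 21

Derivation:
After 1 (next): list=[7, 4, 2, 9, 1] cursor@4
After 2 (next): list=[7, 4, 2, 9, 1] cursor@2
After 3 (insert_after(57)): list=[7, 4, 2, 57, 9, 1] cursor@2
After 4 (delete_current): list=[7, 4, 57, 9, 1] cursor@57
After 5 (delete_current): list=[7, 4, 9, 1] cursor@9
After 6 (insert_before(21)): list=[7, 4, 21, 9, 1] cursor@9
After 7 (delete_current): list=[7, 4, 21, 1] cursor@1
After 8 (delete_current): list=[7, 4, 21] cursor@21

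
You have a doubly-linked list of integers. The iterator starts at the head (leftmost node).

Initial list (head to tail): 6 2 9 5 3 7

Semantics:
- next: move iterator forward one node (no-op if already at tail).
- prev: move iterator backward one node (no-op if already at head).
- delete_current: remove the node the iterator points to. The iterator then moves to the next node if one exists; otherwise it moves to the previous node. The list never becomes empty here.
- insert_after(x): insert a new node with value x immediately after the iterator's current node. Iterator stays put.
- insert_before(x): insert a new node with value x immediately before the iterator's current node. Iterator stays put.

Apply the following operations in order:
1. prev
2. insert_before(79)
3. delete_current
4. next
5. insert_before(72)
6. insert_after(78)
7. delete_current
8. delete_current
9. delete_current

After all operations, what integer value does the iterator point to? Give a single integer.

Answer: 3

Derivation:
After 1 (prev): list=[6, 2, 9, 5, 3, 7] cursor@6
After 2 (insert_before(79)): list=[79, 6, 2, 9, 5, 3, 7] cursor@6
After 3 (delete_current): list=[79, 2, 9, 5, 3, 7] cursor@2
After 4 (next): list=[79, 2, 9, 5, 3, 7] cursor@9
After 5 (insert_before(72)): list=[79, 2, 72, 9, 5, 3, 7] cursor@9
After 6 (insert_after(78)): list=[79, 2, 72, 9, 78, 5, 3, 7] cursor@9
After 7 (delete_current): list=[79, 2, 72, 78, 5, 3, 7] cursor@78
After 8 (delete_current): list=[79, 2, 72, 5, 3, 7] cursor@5
After 9 (delete_current): list=[79, 2, 72, 3, 7] cursor@3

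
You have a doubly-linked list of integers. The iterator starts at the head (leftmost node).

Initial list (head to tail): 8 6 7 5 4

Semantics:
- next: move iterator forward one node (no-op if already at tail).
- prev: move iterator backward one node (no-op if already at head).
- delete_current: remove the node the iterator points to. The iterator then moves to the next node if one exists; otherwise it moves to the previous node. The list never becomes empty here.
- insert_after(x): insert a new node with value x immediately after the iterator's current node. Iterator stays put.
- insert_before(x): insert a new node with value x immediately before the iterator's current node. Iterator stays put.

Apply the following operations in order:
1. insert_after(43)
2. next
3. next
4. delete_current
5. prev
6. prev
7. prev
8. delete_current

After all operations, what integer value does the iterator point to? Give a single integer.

Answer: 43

Derivation:
After 1 (insert_after(43)): list=[8, 43, 6, 7, 5, 4] cursor@8
After 2 (next): list=[8, 43, 6, 7, 5, 4] cursor@43
After 3 (next): list=[8, 43, 6, 7, 5, 4] cursor@6
After 4 (delete_current): list=[8, 43, 7, 5, 4] cursor@7
After 5 (prev): list=[8, 43, 7, 5, 4] cursor@43
After 6 (prev): list=[8, 43, 7, 5, 4] cursor@8
After 7 (prev): list=[8, 43, 7, 5, 4] cursor@8
After 8 (delete_current): list=[43, 7, 5, 4] cursor@43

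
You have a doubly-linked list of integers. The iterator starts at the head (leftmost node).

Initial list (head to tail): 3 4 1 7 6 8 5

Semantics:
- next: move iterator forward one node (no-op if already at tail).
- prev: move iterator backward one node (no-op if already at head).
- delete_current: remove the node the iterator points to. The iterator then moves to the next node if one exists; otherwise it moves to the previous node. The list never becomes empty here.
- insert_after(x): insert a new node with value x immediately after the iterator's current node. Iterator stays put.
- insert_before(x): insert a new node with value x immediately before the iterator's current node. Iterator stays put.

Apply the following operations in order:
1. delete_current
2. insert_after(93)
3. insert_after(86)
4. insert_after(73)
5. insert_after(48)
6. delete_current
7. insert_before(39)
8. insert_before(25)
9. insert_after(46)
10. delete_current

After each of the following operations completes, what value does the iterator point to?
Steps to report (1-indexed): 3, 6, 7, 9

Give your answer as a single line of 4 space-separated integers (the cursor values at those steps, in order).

Answer: 4 48 48 48

Derivation:
After 1 (delete_current): list=[4, 1, 7, 6, 8, 5] cursor@4
After 2 (insert_after(93)): list=[4, 93, 1, 7, 6, 8, 5] cursor@4
After 3 (insert_after(86)): list=[4, 86, 93, 1, 7, 6, 8, 5] cursor@4
After 4 (insert_after(73)): list=[4, 73, 86, 93, 1, 7, 6, 8, 5] cursor@4
After 5 (insert_after(48)): list=[4, 48, 73, 86, 93, 1, 7, 6, 8, 5] cursor@4
After 6 (delete_current): list=[48, 73, 86, 93, 1, 7, 6, 8, 5] cursor@48
After 7 (insert_before(39)): list=[39, 48, 73, 86, 93, 1, 7, 6, 8, 5] cursor@48
After 8 (insert_before(25)): list=[39, 25, 48, 73, 86, 93, 1, 7, 6, 8, 5] cursor@48
After 9 (insert_after(46)): list=[39, 25, 48, 46, 73, 86, 93, 1, 7, 6, 8, 5] cursor@48
After 10 (delete_current): list=[39, 25, 46, 73, 86, 93, 1, 7, 6, 8, 5] cursor@46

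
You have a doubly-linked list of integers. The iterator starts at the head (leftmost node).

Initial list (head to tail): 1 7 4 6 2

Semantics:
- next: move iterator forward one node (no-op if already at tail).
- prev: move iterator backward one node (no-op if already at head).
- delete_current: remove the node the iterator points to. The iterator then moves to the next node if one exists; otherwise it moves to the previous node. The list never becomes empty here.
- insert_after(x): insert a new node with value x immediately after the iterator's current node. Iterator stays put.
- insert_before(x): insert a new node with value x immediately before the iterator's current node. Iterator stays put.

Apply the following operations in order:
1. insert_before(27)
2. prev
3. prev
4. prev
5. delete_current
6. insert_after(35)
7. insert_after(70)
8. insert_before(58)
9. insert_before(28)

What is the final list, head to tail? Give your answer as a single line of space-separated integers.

Answer: 58 28 1 70 35 7 4 6 2

Derivation:
After 1 (insert_before(27)): list=[27, 1, 7, 4, 6, 2] cursor@1
After 2 (prev): list=[27, 1, 7, 4, 6, 2] cursor@27
After 3 (prev): list=[27, 1, 7, 4, 6, 2] cursor@27
After 4 (prev): list=[27, 1, 7, 4, 6, 2] cursor@27
After 5 (delete_current): list=[1, 7, 4, 6, 2] cursor@1
After 6 (insert_after(35)): list=[1, 35, 7, 4, 6, 2] cursor@1
After 7 (insert_after(70)): list=[1, 70, 35, 7, 4, 6, 2] cursor@1
After 8 (insert_before(58)): list=[58, 1, 70, 35, 7, 4, 6, 2] cursor@1
After 9 (insert_before(28)): list=[58, 28, 1, 70, 35, 7, 4, 6, 2] cursor@1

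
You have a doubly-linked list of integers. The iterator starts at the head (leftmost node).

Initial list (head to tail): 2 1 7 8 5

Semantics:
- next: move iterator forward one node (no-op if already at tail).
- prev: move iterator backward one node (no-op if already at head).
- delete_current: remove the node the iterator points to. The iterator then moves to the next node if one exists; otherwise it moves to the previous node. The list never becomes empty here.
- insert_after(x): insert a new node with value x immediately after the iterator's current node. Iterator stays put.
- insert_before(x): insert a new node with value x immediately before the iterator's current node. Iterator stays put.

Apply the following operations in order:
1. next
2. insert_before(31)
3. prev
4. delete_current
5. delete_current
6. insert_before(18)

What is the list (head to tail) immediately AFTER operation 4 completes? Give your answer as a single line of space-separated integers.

Answer: 2 1 7 8 5

Derivation:
After 1 (next): list=[2, 1, 7, 8, 5] cursor@1
After 2 (insert_before(31)): list=[2, 31, 1, 7, 8, 5] cursor@1
After 3 (prev): list=[2, 31, 1, 7, 8, 5] cursor@31
After 4 (delete_current): list=[2, 1, 7, 8, 5] cursor@1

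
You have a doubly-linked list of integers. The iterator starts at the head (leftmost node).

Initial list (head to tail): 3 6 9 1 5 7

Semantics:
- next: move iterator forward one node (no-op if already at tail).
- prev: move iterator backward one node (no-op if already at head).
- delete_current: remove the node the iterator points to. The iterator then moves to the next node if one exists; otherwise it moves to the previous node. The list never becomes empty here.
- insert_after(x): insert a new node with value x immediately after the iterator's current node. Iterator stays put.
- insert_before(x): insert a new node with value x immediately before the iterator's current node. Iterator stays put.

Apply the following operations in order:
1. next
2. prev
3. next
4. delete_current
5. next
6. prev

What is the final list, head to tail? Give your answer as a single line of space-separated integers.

After 1 (next): list=[3, 6, 9, 1, 5, 7] cursor@6
After 2 (prev): list=[3, 6, 9, 1, 5, 7] cursor@3
After 3 (next): list=[3, 6, 9, 1, 5, 7] cursor@6
After 4 (delete_current): list=[3, 9, 1, 5, 7] cursor@9
After 5 (next): list=[3, 9, 1, 5, 7] cursor@1
After 6 (prev): list=[3, 9, 1, 5, 7] cursor@9

Answer: 3 9 1 5 7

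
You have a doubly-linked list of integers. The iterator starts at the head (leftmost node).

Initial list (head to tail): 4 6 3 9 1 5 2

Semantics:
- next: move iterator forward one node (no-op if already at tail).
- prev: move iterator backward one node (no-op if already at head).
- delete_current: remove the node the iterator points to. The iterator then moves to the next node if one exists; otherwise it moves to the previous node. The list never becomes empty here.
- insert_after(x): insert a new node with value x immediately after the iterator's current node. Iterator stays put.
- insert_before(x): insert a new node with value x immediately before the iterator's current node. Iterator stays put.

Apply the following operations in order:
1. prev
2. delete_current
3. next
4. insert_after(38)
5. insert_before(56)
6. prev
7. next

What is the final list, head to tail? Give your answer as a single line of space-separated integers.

Answer: 6 56 3 38 9 1 5 2

Derivation:
After 1 (prev): list=[4, 6, 3, 9, 1, 5, 2] cursor@4
After 2 (delete_current): list=[6, 3, 9, 1, 5, 2] cursor@6
After 3 (next): list=[6, 3, 9, 1, 5, 2] cursor@3
After 4 (insert_after(38)): list=[6, 3, 38, 9, 1, 5, 2] cursor@3
After 5 (insert_before(56)): list=[6, 56, 3, 38, 9, 1, 5, 2] cursor@3
After 6 (prev): list=[6, 56, 3, 38, 9, 1, 5, 2] cursor@56
After 7 (next): list=[6, 56, 3, 38, 9, 1, 5, 2] cursor@3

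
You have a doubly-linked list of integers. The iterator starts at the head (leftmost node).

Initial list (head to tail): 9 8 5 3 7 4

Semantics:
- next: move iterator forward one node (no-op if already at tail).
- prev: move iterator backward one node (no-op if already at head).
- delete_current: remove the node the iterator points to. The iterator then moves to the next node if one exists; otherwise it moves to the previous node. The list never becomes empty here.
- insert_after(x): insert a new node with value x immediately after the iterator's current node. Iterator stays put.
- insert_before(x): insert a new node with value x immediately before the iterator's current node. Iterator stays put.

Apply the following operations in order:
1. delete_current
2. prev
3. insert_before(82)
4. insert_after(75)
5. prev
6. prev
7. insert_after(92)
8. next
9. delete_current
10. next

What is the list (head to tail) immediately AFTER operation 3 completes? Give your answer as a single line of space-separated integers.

Answer: 82 8 5 3 7 4

Derivation:
After 1 (delete_current): list=[8, 5, 3, 7, 4] cursor@8
After 2 (prev): list=[8, 5, 3, 7, 4] cursor@8
After 3 (insert_before(82)): list=[82, 8, 5, 3, 7, 4] cursor@8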